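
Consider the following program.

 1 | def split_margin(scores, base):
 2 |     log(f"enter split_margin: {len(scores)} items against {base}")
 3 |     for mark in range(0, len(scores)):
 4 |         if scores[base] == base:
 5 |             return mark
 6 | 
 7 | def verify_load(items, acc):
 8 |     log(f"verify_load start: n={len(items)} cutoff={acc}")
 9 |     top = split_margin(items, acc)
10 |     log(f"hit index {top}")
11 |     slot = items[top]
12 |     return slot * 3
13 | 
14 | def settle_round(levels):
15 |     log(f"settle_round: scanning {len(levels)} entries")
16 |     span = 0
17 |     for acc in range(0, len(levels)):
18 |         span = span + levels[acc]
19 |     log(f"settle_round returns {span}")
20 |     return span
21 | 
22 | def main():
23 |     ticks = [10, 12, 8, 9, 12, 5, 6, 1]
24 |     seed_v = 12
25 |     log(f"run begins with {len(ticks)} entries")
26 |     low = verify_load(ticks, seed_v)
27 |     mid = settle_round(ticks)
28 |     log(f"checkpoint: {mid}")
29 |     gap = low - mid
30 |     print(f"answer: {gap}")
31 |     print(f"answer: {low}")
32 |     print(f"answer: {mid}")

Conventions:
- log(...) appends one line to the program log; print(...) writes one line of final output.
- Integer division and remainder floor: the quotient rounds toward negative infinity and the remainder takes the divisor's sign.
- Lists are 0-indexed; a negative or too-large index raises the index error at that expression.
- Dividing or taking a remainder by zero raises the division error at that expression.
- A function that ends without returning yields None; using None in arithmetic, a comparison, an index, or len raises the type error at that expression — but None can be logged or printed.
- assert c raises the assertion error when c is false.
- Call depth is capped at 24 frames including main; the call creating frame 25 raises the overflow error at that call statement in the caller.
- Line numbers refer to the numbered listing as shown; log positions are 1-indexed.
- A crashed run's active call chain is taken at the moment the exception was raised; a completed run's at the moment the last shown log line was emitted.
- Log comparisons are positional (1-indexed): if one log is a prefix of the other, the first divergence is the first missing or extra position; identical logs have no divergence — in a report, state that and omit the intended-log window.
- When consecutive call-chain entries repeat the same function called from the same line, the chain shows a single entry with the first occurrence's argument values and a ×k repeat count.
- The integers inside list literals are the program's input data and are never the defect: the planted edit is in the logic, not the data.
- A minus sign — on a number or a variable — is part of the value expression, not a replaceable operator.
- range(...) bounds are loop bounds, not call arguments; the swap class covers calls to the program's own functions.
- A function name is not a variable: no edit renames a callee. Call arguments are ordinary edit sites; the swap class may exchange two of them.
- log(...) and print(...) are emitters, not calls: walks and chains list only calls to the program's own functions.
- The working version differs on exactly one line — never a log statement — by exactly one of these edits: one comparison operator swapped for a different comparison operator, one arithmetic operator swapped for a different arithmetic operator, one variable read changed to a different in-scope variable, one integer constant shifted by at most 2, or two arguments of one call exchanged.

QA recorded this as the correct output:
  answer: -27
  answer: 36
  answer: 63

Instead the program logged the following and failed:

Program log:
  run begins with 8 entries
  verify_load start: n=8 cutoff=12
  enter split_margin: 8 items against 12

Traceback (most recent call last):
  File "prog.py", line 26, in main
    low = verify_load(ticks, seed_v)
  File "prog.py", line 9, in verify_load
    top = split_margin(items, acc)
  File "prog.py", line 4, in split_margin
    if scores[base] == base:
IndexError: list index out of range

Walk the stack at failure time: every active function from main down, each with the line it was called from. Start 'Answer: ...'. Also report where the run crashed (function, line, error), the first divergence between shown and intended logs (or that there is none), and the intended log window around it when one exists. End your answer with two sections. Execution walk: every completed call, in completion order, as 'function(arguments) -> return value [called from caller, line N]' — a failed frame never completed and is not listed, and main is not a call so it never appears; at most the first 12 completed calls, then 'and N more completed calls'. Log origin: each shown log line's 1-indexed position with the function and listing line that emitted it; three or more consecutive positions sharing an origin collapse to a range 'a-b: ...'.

Answer: main -> verify_load (called at line 26) -> split_margin (called at line 9).
The tell: The faulty run's log stops after 3 lines; the working version's next line would be 'hit index 1'.
Crash: split_margin, line 4, IndexError.
First divergence: position 4; the shown log stops at 3 lines while the working version next logs 'hit index 1'.
Intended log window:
  2: verify_load start: n=8 cutoff=12
  3: enter split_margin: 8 items against 12
  4: hit index 1
  5: settle_round: scanning 8 entries
Execution walk:
  (no call completed)
Log origin:
  1 — main, line 25
  2 — verify_load, line 8
  3 — split_margin, line 2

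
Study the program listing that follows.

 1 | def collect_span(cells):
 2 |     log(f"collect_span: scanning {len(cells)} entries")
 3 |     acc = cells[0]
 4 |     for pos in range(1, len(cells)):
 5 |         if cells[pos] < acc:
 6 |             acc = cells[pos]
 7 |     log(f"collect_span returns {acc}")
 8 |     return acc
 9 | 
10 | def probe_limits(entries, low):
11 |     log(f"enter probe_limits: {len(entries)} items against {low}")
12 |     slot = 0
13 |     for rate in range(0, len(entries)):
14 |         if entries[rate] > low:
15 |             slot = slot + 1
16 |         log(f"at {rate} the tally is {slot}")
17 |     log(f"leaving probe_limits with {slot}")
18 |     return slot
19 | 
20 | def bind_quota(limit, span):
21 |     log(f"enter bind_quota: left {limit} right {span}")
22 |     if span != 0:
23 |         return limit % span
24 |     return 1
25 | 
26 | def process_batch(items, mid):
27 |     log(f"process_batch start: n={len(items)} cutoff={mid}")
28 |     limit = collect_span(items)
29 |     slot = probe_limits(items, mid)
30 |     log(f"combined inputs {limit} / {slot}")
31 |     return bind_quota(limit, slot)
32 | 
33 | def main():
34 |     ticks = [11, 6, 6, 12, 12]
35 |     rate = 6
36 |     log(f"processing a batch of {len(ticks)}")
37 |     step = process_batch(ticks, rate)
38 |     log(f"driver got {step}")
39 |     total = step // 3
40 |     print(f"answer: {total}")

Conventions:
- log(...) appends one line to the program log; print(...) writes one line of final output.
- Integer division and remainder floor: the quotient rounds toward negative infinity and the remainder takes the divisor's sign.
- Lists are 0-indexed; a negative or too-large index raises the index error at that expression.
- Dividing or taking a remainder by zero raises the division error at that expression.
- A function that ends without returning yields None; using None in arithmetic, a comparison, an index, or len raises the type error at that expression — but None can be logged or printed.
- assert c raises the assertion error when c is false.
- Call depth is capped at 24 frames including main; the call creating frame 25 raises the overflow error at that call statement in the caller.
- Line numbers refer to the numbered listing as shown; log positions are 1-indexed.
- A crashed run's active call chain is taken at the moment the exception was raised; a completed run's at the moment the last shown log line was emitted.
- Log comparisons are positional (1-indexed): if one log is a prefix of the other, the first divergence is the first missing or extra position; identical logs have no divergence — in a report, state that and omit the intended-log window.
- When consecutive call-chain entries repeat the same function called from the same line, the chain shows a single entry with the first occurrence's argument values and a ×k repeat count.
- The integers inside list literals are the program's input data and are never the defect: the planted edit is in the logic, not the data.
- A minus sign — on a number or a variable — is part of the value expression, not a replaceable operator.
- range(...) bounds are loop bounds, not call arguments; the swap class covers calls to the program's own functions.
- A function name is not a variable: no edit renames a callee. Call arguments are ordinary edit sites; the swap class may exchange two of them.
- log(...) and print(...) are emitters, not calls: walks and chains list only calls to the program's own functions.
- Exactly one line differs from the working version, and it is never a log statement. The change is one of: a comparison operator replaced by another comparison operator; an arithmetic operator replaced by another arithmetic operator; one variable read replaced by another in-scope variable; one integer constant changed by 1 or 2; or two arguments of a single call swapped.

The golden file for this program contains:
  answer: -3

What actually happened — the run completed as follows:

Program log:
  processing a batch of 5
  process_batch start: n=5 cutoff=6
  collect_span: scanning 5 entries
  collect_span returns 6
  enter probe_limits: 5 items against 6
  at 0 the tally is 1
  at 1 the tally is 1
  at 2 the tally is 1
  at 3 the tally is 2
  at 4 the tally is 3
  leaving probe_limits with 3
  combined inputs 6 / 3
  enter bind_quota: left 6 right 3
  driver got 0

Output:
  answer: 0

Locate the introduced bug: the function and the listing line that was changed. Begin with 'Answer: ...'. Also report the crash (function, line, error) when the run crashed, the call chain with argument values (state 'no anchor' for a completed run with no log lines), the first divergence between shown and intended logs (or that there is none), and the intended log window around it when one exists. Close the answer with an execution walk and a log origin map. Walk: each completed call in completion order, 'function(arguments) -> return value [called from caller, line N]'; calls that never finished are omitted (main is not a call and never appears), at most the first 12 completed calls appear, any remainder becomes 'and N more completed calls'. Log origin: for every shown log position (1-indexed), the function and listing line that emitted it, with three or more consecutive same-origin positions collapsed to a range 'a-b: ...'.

Answer: the defect is in main at line 39.
Key fact: Every logged value matches the working version; the printed result is what differs.
Call chain: main.
First divergence: none (the log streams are identical).
Execution walk:
  collect_span([11, 6, 6, 12, 12]) -> 6  [called from process_batch, line 28]
  probe_limits([11, 6, 6, 12, 12], 6) -> 3  [called from process_batch, line 29]
  bind_quota(6, 3) -> 0  [called from process_batch, line 31]
  process_batch([11, 6, 6, 12, 12], 6) -> 0  [called from main, line 37]
Log origins:
  1: from main, line 36
  2: from process_batch, line 27
  3: from collect_span, line 2
  4: from collect_span, line 7
  5: from probe_limits, line 11
  6-10: from probe_limits, line 16
  11: from probe_limits, line 17
  12: from process_batch, line 30
  13: from bind_quota, line 21
  14: from main, line 38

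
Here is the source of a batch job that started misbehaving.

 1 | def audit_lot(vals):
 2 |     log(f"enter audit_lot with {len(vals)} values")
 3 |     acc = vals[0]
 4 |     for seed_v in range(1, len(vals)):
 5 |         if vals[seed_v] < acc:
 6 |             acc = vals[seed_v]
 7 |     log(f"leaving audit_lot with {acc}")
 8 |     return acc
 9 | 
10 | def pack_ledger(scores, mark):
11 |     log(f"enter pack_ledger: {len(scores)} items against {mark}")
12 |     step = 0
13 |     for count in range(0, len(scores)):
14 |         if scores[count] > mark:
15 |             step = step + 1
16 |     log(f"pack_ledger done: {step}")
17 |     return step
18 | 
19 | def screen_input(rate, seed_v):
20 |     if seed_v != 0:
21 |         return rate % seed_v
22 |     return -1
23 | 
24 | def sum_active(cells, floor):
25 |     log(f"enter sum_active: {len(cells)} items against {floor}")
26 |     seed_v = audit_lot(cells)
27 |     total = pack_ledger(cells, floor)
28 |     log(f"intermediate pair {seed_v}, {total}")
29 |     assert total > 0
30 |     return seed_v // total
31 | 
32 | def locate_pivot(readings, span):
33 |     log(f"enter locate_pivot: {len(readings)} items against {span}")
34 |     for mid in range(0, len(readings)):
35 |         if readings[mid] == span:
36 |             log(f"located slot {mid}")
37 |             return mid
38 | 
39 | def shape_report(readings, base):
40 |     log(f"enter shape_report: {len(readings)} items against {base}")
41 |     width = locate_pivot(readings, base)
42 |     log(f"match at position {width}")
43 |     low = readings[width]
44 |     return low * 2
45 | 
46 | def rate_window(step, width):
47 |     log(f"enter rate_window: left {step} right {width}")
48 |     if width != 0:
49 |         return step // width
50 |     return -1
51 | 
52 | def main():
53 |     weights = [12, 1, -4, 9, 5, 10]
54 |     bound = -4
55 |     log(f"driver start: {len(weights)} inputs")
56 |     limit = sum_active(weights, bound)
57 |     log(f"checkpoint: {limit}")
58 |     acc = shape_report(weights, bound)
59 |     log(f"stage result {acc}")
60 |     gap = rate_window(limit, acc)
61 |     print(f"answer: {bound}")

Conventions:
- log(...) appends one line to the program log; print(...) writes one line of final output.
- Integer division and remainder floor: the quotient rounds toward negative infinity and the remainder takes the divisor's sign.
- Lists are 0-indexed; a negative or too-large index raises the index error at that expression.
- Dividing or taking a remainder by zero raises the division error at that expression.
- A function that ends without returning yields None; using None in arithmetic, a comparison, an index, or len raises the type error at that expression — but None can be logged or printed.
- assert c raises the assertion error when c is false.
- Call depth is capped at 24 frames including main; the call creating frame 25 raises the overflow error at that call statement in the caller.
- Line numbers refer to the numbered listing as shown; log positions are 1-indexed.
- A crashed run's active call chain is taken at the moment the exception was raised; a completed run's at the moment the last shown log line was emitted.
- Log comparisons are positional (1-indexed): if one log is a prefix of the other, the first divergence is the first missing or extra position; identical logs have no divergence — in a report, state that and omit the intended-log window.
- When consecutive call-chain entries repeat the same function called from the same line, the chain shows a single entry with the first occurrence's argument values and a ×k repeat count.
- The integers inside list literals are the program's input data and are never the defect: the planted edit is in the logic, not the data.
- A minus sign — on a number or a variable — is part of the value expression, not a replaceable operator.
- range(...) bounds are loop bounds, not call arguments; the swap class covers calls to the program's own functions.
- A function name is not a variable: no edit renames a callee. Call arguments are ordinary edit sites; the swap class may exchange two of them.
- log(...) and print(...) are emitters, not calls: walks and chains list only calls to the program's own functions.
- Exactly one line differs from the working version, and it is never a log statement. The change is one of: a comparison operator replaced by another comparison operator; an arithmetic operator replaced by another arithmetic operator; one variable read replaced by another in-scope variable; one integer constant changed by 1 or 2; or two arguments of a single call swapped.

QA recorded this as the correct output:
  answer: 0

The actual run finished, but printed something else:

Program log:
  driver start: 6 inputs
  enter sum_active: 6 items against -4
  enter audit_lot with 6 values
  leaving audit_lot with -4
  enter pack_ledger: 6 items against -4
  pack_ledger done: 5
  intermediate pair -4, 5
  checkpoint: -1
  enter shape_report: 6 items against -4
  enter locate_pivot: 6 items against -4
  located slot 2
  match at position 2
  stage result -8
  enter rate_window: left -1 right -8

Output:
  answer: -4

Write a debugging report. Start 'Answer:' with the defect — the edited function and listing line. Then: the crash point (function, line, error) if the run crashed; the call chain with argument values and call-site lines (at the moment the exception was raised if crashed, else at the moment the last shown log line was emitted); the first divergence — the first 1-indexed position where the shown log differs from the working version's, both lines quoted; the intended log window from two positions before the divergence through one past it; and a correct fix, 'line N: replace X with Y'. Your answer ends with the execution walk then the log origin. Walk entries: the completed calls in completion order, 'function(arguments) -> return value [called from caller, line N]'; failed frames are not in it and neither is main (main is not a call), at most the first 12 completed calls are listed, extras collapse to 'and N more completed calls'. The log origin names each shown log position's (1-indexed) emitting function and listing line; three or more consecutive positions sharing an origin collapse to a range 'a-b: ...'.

Answer: the defect is in main at line 61.
Key observation: The logs agree in full; only the final output differs.
Call chain: main -> rate_window(-1, -8) (called at line 60).
First divergence: there is none — every log position agrees.
Execution walk:
  audit_lot([12, 1, -4, 9, 5, 10]) -> -4  [called from sum_active, line 26]
  pack_ledger([12, 1, -4, 9, 5, 10], -4) -> 5  [called from sum_active, line 27]
  sum_active([12, 1, -4, 9, 5, 10], -4) -> -1  [called from main, line 56]
  locate_pivot([12, 1, -4, 9, 5, 10], -4) -> 2  [called from shape_report, line 41]
  shape_report([12, 1, -4, 9, 5, 10], -4) -> -8  [called from main, line 58]
  rate_window(-1, -8) -> 0  [called from main, line 60]
Log origin:
  1: from main, line 55
  2: from sum_active, line 25
  3: from audit_lot, line 2
  4: from audit_lot, line 7
  5: from pack_ledger, line 11
  6: from pack_ledger, line 16
  7: from sum_active, line 28
  8: from main, line 57
  9: from shape_report, line 40
  10: from locate_pivot, line 33
  11: from locate_pivot, line 36
  12: from shape_report, line 42
  13: from main, line 59
  14: from rate_window, line 47
A correct fix: line 61: replace `bound` with `gap`.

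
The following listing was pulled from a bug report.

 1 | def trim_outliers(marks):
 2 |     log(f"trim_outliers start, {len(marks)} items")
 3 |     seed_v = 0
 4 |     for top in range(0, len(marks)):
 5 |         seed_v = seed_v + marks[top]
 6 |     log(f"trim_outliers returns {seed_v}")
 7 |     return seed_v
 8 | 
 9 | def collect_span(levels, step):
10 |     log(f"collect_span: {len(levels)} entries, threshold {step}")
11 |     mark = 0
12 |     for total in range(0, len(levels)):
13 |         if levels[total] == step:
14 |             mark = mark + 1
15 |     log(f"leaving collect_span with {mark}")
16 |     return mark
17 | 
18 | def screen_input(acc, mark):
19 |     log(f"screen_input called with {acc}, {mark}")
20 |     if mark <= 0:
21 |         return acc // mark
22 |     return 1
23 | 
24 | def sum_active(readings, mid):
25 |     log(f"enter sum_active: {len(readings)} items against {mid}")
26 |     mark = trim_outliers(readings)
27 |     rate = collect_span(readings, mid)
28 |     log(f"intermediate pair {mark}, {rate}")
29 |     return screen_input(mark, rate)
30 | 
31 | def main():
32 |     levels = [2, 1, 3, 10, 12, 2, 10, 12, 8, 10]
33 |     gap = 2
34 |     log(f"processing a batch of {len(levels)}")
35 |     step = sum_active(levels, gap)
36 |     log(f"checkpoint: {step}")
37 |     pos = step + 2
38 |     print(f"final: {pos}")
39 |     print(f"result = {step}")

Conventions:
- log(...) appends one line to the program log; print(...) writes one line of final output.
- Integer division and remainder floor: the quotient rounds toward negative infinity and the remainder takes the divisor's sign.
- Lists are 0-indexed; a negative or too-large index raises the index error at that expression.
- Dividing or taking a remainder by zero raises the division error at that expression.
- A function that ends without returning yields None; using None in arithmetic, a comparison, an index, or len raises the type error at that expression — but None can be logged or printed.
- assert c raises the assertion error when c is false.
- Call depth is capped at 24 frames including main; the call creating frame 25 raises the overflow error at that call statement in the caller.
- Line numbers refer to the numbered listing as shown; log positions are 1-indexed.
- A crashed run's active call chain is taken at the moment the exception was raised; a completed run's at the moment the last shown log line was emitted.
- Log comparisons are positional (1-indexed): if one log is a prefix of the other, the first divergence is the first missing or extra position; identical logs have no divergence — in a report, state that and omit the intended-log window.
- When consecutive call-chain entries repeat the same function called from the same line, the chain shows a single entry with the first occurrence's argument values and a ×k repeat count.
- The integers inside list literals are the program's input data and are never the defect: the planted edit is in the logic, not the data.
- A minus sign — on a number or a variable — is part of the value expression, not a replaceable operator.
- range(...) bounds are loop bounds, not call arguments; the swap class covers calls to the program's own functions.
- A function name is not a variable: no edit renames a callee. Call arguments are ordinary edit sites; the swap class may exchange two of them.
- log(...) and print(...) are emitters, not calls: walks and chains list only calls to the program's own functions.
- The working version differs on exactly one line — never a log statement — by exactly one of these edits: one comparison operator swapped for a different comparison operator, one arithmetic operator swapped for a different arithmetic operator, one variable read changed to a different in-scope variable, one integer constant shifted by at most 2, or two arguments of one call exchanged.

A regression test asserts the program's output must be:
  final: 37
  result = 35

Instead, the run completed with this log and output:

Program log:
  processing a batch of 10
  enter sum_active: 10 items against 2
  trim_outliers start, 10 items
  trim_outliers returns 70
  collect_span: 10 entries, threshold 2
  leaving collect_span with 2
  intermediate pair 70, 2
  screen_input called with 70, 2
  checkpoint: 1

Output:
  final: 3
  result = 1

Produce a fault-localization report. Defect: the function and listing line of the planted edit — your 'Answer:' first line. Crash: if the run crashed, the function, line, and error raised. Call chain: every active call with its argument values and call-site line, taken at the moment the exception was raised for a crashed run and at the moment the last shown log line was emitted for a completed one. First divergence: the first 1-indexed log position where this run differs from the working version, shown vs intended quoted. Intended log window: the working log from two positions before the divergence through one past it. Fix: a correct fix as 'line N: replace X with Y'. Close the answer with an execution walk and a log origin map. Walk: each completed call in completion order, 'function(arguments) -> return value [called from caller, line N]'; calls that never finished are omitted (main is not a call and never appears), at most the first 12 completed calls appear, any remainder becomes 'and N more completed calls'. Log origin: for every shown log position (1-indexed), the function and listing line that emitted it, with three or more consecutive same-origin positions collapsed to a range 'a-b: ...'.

Answer: the defect is in screen_input at line 20.
The tell: Log line 9 is where behavior first shows: 'checkpoint: 1' appears instead of 'checkpoint: 35'.
Call chain: main.
First divergence: position 9 — the shown line 'checkpoint: 1' should read 'checkpoint: 35'.
Intended log window:
  7: intermediate pair 70, 2
  8: screen_input called with 70, 2
  9: checkpoint: 35
Execution walk:
  trim_outliers([2, 1, 3, 10, 12, 2, 10, 12, 8, 10]) -> 70  [called from sum_active, line 26]
  collect_span([2, 1, 3, 10, 12, 2, 10, 12, 8, 10], 2) -> 2  [called from sum_active, line 27]
  screen_input(70, 2) -> 1  [called from sum_active, line 29]
  sum_active([2, 1, 3, 10, 12, 2, 10, 12, 8, 10], 2) -> 1  [called from main, line 35]
Log origins:
  1: emitted by main (line 34)
  2: emitted by sum_active (line 25)
  3: emitted by trim_outliers (line 2)
  4: emitted by trim_outliers (line 6)
  5: emitted by collect_span (line 10)
  6: emitted by collect_span (line 15)
  7: emitted by sum_active (line 28)
  8: emitted by screen_input (line 19)
  9: emitted by main (line 36)
A correct fix: line 20: replace `<=` with `!=`.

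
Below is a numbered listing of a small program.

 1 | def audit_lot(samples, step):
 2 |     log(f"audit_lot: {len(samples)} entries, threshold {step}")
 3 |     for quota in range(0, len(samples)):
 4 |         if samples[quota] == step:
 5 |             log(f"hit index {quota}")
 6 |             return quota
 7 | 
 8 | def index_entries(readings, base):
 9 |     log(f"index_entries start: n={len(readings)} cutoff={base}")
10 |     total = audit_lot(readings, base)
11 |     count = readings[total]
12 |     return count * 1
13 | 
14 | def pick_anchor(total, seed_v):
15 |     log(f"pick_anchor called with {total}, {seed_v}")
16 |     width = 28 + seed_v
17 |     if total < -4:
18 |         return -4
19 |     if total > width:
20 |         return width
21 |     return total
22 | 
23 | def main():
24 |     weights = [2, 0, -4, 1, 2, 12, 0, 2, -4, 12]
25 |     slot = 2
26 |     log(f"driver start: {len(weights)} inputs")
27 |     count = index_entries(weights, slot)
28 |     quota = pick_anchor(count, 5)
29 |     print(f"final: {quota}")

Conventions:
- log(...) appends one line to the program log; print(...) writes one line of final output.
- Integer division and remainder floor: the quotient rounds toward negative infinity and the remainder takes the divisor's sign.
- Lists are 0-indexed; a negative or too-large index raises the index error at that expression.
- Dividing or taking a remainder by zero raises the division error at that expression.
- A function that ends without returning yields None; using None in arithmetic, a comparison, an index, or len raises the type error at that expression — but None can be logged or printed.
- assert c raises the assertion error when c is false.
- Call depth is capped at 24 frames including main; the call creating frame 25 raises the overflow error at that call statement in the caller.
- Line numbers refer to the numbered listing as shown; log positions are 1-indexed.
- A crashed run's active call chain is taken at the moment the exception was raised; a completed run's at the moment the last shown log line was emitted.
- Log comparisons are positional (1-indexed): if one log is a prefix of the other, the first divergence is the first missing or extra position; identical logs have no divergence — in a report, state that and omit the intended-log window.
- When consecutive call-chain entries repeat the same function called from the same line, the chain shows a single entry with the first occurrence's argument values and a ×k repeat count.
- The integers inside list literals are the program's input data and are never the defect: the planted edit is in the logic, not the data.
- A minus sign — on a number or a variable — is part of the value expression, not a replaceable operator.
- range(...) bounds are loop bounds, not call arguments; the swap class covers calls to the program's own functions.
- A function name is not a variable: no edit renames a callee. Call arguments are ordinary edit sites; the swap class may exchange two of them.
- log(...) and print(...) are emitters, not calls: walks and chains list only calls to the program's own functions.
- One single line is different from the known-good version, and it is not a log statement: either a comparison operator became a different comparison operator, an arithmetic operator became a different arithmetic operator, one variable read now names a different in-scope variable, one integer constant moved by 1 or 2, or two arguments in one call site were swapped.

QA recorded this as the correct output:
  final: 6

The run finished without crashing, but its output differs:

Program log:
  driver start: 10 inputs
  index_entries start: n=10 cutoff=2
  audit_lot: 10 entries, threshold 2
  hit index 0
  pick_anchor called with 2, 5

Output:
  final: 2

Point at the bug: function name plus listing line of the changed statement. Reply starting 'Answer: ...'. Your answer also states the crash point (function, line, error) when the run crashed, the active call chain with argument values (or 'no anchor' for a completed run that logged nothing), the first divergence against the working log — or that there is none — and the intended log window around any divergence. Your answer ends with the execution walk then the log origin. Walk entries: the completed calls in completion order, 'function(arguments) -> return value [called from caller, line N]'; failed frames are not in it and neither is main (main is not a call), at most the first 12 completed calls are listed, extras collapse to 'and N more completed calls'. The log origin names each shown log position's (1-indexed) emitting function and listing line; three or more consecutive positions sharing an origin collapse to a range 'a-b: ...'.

Answer: the defect is in index_entries at line 12.
Key observation: Everything matches until log position 5, which reads 'pick_anchor called with 2, 5' in place of 'pick_anchor called with 6, 5'.
Call chain: main -> pick_anchor(2, 5) (called at line 28).
First divergence: position 5 — the shown line 'pick_anchor called with 2, 5' should read 'pick_anchor called with 6, 5'.
Intended log window:
  3: audit_lot: 10 entries, threshold 2
  4: hit index 0
  5: pick_anchor called with 6, 5
Execution walk:
  audit_lot([2, 0, -4, 1, 2, 12, 0, 2, -4, 12], 2) -> 0  [called from index_entries, line 10]
  index_entries([2, 0, -4, 1, 2, 12, 0, 2, -4, 12], 2) -> 2  [called from main, line 27]
  pick_anchor(2, 5) -> 2  [called from main, line 28]
Log line origins:
  1: logged in main at line 26
  2: logged in index_entries at line 9
  3: logged in audit_lot at line 2
  4: logged in audit_lot at line 5
  5: logged in pick_anchor at line 15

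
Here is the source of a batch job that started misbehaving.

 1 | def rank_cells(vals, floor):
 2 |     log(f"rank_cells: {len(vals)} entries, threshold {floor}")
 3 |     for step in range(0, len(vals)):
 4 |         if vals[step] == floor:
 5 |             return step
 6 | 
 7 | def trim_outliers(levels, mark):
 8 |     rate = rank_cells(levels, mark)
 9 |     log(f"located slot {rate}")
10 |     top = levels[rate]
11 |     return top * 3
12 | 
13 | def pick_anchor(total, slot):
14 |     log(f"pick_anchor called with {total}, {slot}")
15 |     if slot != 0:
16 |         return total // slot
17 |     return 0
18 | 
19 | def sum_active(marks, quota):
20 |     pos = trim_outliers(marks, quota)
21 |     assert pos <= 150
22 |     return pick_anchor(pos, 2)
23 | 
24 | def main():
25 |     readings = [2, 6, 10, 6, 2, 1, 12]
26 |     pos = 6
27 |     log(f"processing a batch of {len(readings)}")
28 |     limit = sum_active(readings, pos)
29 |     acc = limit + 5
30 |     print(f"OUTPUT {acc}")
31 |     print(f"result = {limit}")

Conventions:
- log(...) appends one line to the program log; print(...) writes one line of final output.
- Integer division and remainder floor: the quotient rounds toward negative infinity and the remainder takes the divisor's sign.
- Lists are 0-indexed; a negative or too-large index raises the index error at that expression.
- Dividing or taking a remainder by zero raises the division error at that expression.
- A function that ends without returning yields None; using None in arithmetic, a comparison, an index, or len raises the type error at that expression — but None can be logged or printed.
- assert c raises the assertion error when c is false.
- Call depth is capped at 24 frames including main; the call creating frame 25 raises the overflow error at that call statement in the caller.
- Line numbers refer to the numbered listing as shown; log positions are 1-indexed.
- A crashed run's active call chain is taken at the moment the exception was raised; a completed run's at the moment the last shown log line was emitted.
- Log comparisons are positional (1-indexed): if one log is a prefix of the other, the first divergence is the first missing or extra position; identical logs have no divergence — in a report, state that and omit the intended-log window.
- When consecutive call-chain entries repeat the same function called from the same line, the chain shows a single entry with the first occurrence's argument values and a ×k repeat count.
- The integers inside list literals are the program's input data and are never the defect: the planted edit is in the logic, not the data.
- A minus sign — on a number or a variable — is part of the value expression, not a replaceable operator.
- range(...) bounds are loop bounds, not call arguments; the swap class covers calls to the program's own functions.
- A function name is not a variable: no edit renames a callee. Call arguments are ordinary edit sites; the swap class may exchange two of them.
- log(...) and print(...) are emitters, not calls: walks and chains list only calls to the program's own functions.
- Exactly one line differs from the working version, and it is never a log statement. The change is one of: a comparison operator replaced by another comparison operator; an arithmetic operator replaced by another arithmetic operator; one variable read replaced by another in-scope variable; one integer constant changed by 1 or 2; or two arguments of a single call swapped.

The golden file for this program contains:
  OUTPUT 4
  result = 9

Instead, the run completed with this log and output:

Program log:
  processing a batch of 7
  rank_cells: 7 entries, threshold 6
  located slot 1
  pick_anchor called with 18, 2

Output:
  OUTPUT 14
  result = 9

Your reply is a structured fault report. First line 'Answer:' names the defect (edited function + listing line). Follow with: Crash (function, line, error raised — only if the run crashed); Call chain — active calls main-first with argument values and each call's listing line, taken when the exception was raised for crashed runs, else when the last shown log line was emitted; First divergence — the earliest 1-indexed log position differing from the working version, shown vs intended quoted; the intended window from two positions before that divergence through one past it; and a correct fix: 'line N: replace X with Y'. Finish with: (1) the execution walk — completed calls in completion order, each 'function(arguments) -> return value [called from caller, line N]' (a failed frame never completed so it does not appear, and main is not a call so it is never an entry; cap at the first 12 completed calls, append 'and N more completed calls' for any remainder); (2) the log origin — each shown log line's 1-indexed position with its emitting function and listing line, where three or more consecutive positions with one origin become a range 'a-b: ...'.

Answer: the defect is in main at line 29.
The tell: The logs agree in full; only the final output differs.
Call chain: main -> sum_active([2, 6, 10, 6, 2, 1, 12], 6) (called at line 28) -> pick_anchor(18, 2) (called at line 22).
First divergence: none; the two logs match at every position.
Execution walk:
  rank_cells([2, 6, 10, 6, 2, 1, 12], 6) -> 1  [called from trim_outliers, line 8]
  trim_outliers([2, 6, 10, 6, 2, 1, 12], 6) -> 18  [called from sum_active, line 20]
  pick_anchor(18, 2) -> 9  [called from sum_active, line 22]
  sum_active([2, 6, 10, 6, 2, 1, 12], 6) -> 9  [called from main, line 28]
Log line origins:
  1: emitted by main (line 27)
  2: emitted by rank_cells (line 2)
  3: emitted by trim_outliers (line 9)
  4: emitted by pick_anchor (line 14)
A correct fix: line 29: replace `+` with `-`.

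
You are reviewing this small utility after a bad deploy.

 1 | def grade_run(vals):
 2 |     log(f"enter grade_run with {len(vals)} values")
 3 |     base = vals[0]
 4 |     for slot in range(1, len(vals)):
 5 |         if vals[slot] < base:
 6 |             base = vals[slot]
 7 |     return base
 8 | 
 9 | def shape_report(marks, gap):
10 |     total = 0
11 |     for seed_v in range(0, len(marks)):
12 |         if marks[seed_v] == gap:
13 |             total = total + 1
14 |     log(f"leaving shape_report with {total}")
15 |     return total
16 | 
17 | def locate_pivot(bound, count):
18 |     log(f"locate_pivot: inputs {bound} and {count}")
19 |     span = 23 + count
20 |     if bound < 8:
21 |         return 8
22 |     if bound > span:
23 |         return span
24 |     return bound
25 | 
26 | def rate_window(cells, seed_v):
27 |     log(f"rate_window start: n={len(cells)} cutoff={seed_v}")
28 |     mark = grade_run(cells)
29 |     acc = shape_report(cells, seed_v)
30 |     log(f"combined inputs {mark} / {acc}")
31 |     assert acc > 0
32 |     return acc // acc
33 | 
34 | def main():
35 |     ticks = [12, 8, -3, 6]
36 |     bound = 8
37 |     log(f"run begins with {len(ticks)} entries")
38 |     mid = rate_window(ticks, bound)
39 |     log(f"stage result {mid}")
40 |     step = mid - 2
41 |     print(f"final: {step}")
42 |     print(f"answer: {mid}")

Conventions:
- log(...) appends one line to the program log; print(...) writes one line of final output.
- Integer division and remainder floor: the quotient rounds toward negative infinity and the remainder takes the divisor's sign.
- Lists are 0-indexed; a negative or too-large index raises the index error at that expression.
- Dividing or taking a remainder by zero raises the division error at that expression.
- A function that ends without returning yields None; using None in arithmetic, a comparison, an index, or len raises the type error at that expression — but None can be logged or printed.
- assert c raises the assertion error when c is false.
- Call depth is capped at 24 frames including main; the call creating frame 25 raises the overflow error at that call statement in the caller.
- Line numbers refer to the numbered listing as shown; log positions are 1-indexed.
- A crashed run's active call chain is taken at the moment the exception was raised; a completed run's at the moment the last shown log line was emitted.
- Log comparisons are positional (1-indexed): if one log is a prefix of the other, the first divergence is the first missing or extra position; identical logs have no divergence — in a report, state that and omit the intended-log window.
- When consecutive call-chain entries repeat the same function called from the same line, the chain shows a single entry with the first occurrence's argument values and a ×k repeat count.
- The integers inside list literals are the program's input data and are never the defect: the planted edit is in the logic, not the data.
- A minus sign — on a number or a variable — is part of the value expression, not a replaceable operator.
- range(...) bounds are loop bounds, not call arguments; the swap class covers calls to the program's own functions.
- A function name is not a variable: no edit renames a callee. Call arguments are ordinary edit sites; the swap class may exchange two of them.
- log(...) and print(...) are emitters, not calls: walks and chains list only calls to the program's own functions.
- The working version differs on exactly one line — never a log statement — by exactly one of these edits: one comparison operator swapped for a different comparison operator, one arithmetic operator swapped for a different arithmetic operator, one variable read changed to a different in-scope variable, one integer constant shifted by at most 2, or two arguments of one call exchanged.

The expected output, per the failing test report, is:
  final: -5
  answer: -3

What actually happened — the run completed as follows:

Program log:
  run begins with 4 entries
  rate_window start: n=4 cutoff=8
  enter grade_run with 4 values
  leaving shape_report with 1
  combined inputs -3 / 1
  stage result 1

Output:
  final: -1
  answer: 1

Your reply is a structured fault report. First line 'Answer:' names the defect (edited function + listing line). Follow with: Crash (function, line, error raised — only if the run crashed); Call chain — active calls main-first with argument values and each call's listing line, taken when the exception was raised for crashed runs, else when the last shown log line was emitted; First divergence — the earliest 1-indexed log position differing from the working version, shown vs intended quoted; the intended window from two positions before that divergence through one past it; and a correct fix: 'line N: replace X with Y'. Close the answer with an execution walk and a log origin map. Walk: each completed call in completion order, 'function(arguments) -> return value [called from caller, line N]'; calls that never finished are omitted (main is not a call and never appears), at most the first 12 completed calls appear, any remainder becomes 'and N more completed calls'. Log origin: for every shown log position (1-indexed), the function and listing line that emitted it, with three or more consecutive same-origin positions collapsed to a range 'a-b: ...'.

Answer: the defect is in rate_window at line 32.
Key fact: Everything matches until log position 6, which reads 'stage result 1' in place of 'stage result -3'.
Call chain: main.
First divergence: position 6 — shown 'stage result 1', intended 'stage result -3'.
Intended log window:
  4: leaving shape_report with 1
  5: combined inputs -3 / 1
  6: stage result -3
Execution walk:
  grade_run([12, 8, -3, 6]) -> -3  [called from rate_window, line 28]
  shape_report([12, 8, -3, 6], 8) -> 1  [called from rate_window, line 29]
  rate_window([12, 8, -3, 6], 8) -> 1  [called from main, line 38]
Log line origins:
  1 — main, line 37
  2 — rate_window, line 27
  3 — grade_run, line 2
  4 — shape_report, line 14
  5 — rate_window, line 30
  6 — main, line 39
A correct fix: line 32: replace `acc // acc` with `mark // acc`.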